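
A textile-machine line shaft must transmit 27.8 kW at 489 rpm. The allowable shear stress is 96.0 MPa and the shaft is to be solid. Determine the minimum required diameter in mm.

ω = 2π·489/60 = 51.21 rad/s, so T = P/ω = 27.8×10³ / 51.21 = 542.9 N·m.
For a solid shaft τ_max = 16T/(πd³), so d = (16T/(π τ_allow))^(1/3) = (16·542.9/(π·9.60×10^7))^(1/3) = 0.03065 m.

30.7 mm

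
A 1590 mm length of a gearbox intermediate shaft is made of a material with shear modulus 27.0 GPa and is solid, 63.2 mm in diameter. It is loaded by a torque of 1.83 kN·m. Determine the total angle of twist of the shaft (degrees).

J = πd⁴/32 = π(0.0632)⁴/32 = 1.566×10^-6 m⁴.
θ = T·L/(G·J) = 1830 × 1.59 / (27.0×10⁹ × 1.566×10^-6) = 0.06880 rad.

3.94°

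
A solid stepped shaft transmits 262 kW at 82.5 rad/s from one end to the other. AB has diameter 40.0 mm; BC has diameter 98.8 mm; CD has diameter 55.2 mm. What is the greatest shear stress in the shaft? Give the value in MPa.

ω = 82.5 rad/s, so T = P/ω = 262×10³ / 82.50 = 3176 N·m.
Under the same torque, τ_max = 16T/(πd³) is largest where d is smallest — segment AB (d = 40.0 mm).
τ_max = 16·3176/(π·(0.0400)³) = 2.527×10^8 Pa.

253 MPa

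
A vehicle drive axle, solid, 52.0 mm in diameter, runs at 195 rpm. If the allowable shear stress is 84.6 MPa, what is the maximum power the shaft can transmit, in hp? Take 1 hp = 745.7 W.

64.0 hp

J = πd⁴/32 = π(0.0520)⁴/32 = 7.178×10^-7 m⁴.
T_max = τ_allow·J/r = 8.46×10^7 × 7.178×10^-7 / 0.0260 = 2336 N·m.
ω = 2π·195/60 = 20.42 rad/s, so P_max = T_max·ω = 4.770×10^4 W.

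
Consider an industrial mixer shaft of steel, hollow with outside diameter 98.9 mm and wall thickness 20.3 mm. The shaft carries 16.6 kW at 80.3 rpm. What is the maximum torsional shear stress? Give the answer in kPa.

11800 kPa

ω = 2π·80.3/60 = 8.409 rad/s, so T = P/ω = 16.6×10³ / 8.409 = 1974 N·m.
J = π(d_o⁴ − d_i⁴)/32 = π(0.0989⁴ − 0.0583⁴)/32 = 8.258×10^-6 m⁴.
τ_max = T·r/J = 1974 × 0.0495 / 8.258×10^-6 = 1.182×10^7 Pa.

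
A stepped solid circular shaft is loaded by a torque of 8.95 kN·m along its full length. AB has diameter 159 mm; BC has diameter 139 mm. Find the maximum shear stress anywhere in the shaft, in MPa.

17.0 MPa

Under the same torque, τ_max = 16T/(πd³) is largest where d is smallest — segment BC (d = 139 mm).
τ_max = 16·8950/(π·(0.139)³) = 1.697×10^7 Pa.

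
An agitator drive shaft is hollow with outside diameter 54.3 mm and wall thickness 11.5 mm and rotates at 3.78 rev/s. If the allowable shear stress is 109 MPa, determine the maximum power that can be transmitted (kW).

J = π(d_o⁴ − d_i⁴)/32 = π(0.0543⁴ − 0.0313⁴)/32 = 7.593×10^-7 m⁴.
T_max = τ_allow·J/r = 1.09×10^8 × 7.593×10^-7 / 0.0271 = 3048 N·m.
ω = 2π·3.78 = 23.75 rad/s, so P_max = T_max·ω = 7.240×10^4 W.

72.4 kW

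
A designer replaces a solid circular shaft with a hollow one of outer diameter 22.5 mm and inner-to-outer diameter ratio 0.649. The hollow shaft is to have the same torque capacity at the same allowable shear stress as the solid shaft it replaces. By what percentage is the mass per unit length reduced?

Equal τ_max and T ⇒ the solid shaft needs d_s³ = d_o³(1−k⁴), so d_s = 22.5·(1−0.649⁴)^(1/3) = 21.08 mm.
Area ratio A_h/A_s = d_o²(1−k²)/d_s² = (1−k²)/(1−k⁴)^(2/3) = 0.6593.
Mass saving = 1 − 0.6593 = 34.1 %.

34.1 %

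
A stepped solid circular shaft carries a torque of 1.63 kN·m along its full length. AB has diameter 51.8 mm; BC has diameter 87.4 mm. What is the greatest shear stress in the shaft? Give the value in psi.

8660 psi

Under the same torque, τ_max = 16T/(πd³) is largest where d is smallest — segment AB (d = 51.8 mm).
τ_max = 16·1630/(π·(0.0518)³) = 5.973×10^7 Pa.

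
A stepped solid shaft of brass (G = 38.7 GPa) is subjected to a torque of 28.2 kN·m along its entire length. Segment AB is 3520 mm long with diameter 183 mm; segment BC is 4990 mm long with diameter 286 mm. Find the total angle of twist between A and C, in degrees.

1.65°

J_AB = π(0.183)⁴/32 = 1.10×10^-4 m⁴; J_BC = π(0.286)⁴/32 = 6.57×10^-4 m⁴.
θ = (T/G)·Σ L_i/J_i = (28200/38.7×10⁹)·(3.52/1.10×10^-4 + 4.99/6.57×10^-4) = 0.02883 rad.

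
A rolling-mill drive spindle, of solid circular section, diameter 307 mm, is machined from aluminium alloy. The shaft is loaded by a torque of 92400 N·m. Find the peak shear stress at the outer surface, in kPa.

16300 kPa

J = πd⁴/32 = π(0.307)⁴/32 = 8.721×10^-4 m⁴.
τ_max = T·r/J = 92400 × 0.153 / 8.721×10^-4 = 1.626×10^7 Pa.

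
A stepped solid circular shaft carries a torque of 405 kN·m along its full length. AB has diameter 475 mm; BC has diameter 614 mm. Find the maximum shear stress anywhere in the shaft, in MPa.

19.2 MPa

Under the same torque, τ_max = 16T/(πd³) is largest where d is smallest — segment AB (d = 475 mm).
τ_max = 16·405000/(π·(0.475)³) = 1.925×10^7 Pa.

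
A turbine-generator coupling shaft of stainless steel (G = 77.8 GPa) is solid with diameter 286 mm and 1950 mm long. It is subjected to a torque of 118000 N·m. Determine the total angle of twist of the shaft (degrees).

J = πd⁴/32 = π(0.286)⁴/32 = 6.568×10^-4 m⁴.
θ = T·L/(G·J) = 118000 × 1.95 / (77.8×10⁹ × 6.568×10^-4) = 4.503×10^-3 rad.

0.258°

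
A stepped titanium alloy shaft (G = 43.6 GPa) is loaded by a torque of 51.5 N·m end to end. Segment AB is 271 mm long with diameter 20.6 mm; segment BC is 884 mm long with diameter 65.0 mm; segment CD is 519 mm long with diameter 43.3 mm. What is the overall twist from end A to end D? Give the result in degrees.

J_AB = π(0.0206)⁴/32 = 1.77×10^-8 m⁴; J_BC = π(0.0650)⁴/32 = 1.75×10^-6 m⁴; J_CD = π(0.0433)⁴/32 = 3.45×10^-7 m⁴.
θ = (T/G)·Σ L_i/J_i = (51.50/43.6×10⁹)·(0.271/1.77×10^-8 + 0.884/1.75×10^-6 + 0.519/3.45×10^-7) = 0.02048 rad.

1.17°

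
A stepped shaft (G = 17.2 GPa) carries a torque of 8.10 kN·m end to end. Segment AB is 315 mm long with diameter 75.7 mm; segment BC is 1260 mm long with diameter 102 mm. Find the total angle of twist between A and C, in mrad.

102 mrad

J_AB = π(0.0757)⁴/32 = 3.22×10^-6 m⁴; J_BC = π(0.102)⁴/32 = 1.06×10^-5 m⁴.
θ = (T/G)·Σ L_i/J_i = (8100/17.2×10⁹)·(0.315/3.22×10^-6 + 1.26/1.06×10^-5) = 0.1019 rad.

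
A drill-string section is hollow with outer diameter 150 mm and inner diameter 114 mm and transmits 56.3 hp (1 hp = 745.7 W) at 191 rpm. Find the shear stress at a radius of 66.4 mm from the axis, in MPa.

4.21 MPa

ω = 2π·191/60 = 20.00 rad/s, so T = P/ω = 56.3×745.7 / 20.00 = 2099 N·m.
J = π(d_o⁴ − d_i⁴)/32 = π(0.150⁴ − 0.114⁴)/32 = 3.312×10^-5 m⁴.
Shear stress varies linearly with radius: τ = T·r/J = 2099 × 0.0664 / 3.312×10^-5 = 4.208×10^6 Pa.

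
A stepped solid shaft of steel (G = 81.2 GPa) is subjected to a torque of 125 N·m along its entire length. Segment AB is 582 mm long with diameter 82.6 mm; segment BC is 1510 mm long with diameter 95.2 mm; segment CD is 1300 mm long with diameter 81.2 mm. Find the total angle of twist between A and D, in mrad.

J_AB = π(0.0826)⁴/32 = 4.57×10^-6 m⁴; J_BC = π(0.0952)⁴/32 = 8.06×10^-6 m⁴; J_CD = π(0.0812)⁴/32 = 4.27×10^-6 m⁴.
θ = (T/G)·Σ L_i/J_i = (125.0/81.2×10⁹)·(0.582/4.57×10^-6 + 1.51/8.06×10^-6 + 1.30/4.27×10^-6) = 9.532×10^-4 rad.

0.953 mrad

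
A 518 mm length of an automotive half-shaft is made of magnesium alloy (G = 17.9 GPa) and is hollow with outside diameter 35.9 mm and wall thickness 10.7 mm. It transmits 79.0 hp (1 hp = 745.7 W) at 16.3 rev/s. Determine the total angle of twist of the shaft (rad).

ω = 2π·16.3 = 102.4 rad/s, so T = P/ω = 79.0×745.7 / 102.4 = 575.2 N·m.
J = π(d_o⁴ − d_i⁴)/32 = π(0.0359⁴ − 0.0145⁴)/32 = 1.587×10^-7 m⁴.
θ = T·L/(G·J) = 575.2 × 0.518 / (17.9×10⁹ × 1.587×10^-7) = 0.1049 rad.

0.105 rad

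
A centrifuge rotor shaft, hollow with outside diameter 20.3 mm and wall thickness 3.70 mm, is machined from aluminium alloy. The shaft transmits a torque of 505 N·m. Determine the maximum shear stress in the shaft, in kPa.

J = π(d_o⁴ − d_i⁴)/32 = π(0.0203⁴ − 0.0129⁴)/32 = 1.395×10^-8 m⁴.
τ_max = T·r/J = 505.0 × 0.0102 / 1.395×10^-8 = 3.674×10^8 Pa.

367000 kPa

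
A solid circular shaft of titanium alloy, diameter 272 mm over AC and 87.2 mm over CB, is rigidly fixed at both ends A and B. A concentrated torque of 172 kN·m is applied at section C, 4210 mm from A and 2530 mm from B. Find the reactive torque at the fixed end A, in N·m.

Compatibility: T_A·a/J_AC = T_B·b/J_CB with T_A + T_B = T₀.
J_AC = 5.37×10^-4 m⁴, J_CB = 5.68×10^-6 m⁴, so T_A = T₀·(J_AC/a)/((J_AC/a)+(J_CB/b)) = 169000 N·m, T_B = 2971 N·m.

169000 N·m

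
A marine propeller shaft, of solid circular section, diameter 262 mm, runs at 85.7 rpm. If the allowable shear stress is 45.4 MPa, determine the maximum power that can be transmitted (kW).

J = πd⁴/32 = π(0.262)⁴/32 = 4.626×10^-4 m⁴.
T_max = τ_allow·J/r = 4.54×10^7 × 4.626×10^-4 / 0.131 = 160300 N·m.
ω = 2π·85.7/60 = 8.974 rad/s, so P_max = T_max·ω = 1.439×10^6 W.

1440 kW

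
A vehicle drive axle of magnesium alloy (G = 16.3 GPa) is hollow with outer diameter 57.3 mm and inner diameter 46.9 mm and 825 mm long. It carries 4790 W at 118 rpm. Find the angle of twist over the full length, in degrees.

1.93°

ω = 2π·118/60 = 12.36 rad/s, so T = P/ω = 4790 / 12.36 = 387.6 N·m.
J = π(d_o⁴ − d_i⁴)/32 = π(0.0573⁴ − 0.0469⁴)/32 = 5.833×10^-7 m⁴.
θ = T·L/(G·J) = 387.6 × 0.825 / (16.3×10⁹ × 5.833×10^-7) = 0.03363 rad.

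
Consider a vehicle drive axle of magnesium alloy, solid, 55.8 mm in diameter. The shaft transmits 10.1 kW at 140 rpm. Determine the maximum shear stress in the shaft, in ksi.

2.93 ksi

ω = 2π·140/60 = 14.66 rad/s, so T = P/ω = 10.1×10³ / 14.66 = 688.9 N·m.
J = πd⁴/32 = π(0.0558)⁴/32 = 9.518×10^-7 m⁴.
τ_max = T·r/J = 688.9 × 0.0279 / 9.518×10^-7 = 2.019×10^7 Pa.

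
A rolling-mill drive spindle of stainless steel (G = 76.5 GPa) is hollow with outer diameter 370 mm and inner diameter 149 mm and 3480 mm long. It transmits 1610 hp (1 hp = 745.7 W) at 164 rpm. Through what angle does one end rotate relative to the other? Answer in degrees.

ω = 2π·164/60 = 17.17 rad/s, so T = P/ω = 1610×745.7 / 17.17 = 69910 N·m.
J = π(d_o⁴ − d_i⁴)/32 = π(0.370⁴ − 0.149⁴)/32 = 1.792×10^-3 m⁴.
θ = T·L/(G·J) = 69910 × 3.48 / (76.5×10⁹ × 1.792×10^-3) = 1.775×10^-3 rad.

0.102°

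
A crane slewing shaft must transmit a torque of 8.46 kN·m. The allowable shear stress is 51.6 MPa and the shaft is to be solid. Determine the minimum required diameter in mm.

94.2 mm

For a solid shaft τ_max = 16T/(πd³), so d = (16T/(π τ_allow))^(1/3) = (16·8460/(π·5.16×10^7))^(1/3) = 0.09417 m.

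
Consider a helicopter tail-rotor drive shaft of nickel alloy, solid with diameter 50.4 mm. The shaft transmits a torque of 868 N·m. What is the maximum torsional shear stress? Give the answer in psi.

J = πd⁴/32 = π(0.0504)⁴/32 = 6.335×10^-7 m⁴.
τ_max = T·r/J = 868.0 × 0.0252 / 6.335×10^-7 = 3.453×10^7 Pa.

5010 psi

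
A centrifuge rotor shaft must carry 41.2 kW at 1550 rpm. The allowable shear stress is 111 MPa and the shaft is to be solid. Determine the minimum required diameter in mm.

ω = 2π·1550/60 = 162.3 rad/s, so T = P/ω = 41.2×10³ / 162.3 = 253.8 N·m.
For a solid shaft τ_max = 16T/(πd³), so d = (16T/(π τ_allow))^(1/3) = (16·253.8/(π·1.11×10^8))^(1/3) = 0.02267 m.

22.7 mm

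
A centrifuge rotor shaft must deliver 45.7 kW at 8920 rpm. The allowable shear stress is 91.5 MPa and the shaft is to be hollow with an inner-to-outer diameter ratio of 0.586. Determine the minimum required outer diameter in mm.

ω = 2π·8920/60 = 934.1 rad/s, so T = P/ω = 45.7×10³ / 934.1 = 48.92 N·m.
For a hollow shaft with d_i/d_o = 0.586: τ_max = 16T/(π d_o³ (1−k⁴)), so d_o = [16T/(π τ_allow (1−k⁴))]^(1/3) = [16·48.92/(π·9.15×10^7·0.8821)]^(1/3) = 0.01456 m.

14.6 mm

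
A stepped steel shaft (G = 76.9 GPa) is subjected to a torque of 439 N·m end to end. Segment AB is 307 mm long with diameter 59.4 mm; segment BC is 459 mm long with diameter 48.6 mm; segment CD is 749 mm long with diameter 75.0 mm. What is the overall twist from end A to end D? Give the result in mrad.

J_AB = π(0.0594)⁴/32 = 1.22×10^-6 m⁴; J_BC = π(0.0486)⁴/32 = 5.48×10^-7 m⁴; J_CD = π(0.0750)⁴/32 = 3.11×10^-6 m⁴.
θ = (T/G)·Σ L_i/J_i = (439.0/76.9×10⁹)·(0.307/1.22×10^-6 + 0.459/5.48×10^-7 + 0.749/3.11×10^-6) = 7.595×10^-3 rad.

7.59 mrad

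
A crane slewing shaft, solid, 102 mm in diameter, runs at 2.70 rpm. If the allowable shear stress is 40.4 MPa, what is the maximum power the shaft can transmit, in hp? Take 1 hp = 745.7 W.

3.19 hp

J = πd⁴/32 = π(0.102)⁴/32 = 1.063×10^-5 m⁴.
T_max = τ_allow·J/r = 4.04×10^7 × 1.063×10^-5 / 0.0510 = 8418 N·m.
ω = 2π·2.70/60 = 0.2827 rad/s, so P_max = T_max·ω = 2380 W.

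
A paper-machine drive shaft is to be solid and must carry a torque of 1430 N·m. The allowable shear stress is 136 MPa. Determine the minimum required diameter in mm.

37.7 mm

For a solid shaft τ_max = 16T/(πd³), so d = (16T/(π τ_allow))^(1/3) = (16·1430/(π·1.36×10^8))^(1/3) = 0.03769 m.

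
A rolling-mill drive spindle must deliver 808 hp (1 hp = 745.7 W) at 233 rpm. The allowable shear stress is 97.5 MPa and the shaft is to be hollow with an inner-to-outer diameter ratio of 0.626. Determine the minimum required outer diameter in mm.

115 mm

ω = 2π·233/60 = 24.40 rad/s, so T = P/ω = 808×745.7 / 24.40 = 24690 N·m.
For a hollow shaft with d_i/d_o = 0.626: τ_max = 16T/(π d_o³ (1−k⁴)), so d_o = [16T/(π τ_allow (1−k⁴))]^(1/3) = [16·24690/(π·9.75×10^7·0.8464)]^(1/3) = 0.1151 m.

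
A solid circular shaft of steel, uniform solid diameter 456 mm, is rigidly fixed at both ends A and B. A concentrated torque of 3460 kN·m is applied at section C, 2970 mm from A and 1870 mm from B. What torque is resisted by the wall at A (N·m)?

1.34e6 N·m

With uniform GJ and both ends fixed, compatibility θ_AC = θ_CB gives T_A·a = T_B·b, together with T_A + T_B = T₀.
T_A = T₀·b/(a+b) = 3.460e6·1870/4840 = 1.337e6 N·m; T_B = 2.123e6 N·m.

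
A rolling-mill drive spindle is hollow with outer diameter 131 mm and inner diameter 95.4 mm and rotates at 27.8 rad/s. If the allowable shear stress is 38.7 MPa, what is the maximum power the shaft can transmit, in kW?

341 kW

J = π(d_o⁴ − d_i⁴)/32 = π(0.131⁴ − 0.0954⁴)/32 = 2.078×10^-5 m⁴.
T_max = τ_allow·J/r = 3.87×10^7 × 2.078×10^-5 / 0.0655 = 12280 N·m.
ω = 27.8 rad/s, so P_max = T_max·ω = 3.413×10^5 W.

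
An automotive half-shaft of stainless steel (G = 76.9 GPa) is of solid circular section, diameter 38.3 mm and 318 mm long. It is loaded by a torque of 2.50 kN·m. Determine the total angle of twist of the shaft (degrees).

2.80°

J = πd⁴/32 = π(0.0383)⁴/32 = 2.112×10^-7 m⁴.
θ = T·L/(G·J) = 2500 × 0.318 / (76.9×10⁹ × 2.112×10^-7) = 0.04894 rad.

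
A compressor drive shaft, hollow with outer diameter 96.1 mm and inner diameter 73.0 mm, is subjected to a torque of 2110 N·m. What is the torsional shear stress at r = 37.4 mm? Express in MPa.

14.1 MPa

J = π(d_o⁴ − d_i⁴)/32 = π(0.0961⁴ − 0.0730⁴)/32 = 5.585×10^-6 m⁴.
Shear stress varies linearly with radius: τ = T·r/J = 2110 × 0.0374 / 5.585×10^-6 = 1.413×10^7 Pa.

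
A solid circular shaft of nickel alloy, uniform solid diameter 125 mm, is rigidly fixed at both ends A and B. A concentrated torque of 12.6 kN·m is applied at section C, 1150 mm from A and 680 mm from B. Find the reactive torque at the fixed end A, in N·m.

4680 N·m

With uniform GJ and both ends fixed, compatibility θ_AC = θ_CB gives T_A·a = T_B·b, together with T_A + T_B = T₀.
T_A = T₀·b/(a+b) = 12600·680/1830 = 4682 N·m; T_B = 7918 N·m.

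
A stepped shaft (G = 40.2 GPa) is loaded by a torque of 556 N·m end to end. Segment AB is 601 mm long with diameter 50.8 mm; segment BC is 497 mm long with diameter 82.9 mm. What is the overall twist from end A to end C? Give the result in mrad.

J_AB = π(0.0508)⁴/32 = 6.54×10^-7 m⁴; J_BC = π(0.0829)⁴/32 = 4.64×10^-6 m⁴.
θ = (T/G)·Σ L_i/J_i = (556.0/40.2×10⁹)·(0.601/6.54×10^-7 + 0.497/4.64×10^-6) = 0.01420 rad.

14.2 mrad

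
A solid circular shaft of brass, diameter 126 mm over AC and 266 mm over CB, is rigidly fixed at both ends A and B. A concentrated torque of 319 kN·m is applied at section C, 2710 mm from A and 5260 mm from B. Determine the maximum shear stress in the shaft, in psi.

Compatibility: T_A·a/J_AC = T_B·b/J_CB with T_A + T_B = T₀.
J_AC = 2.47×10^-5 m⁴, J_CB = 4.92×10^-4 m⁴, so T_A = T₀·(J_AC/a)/((J_AC/a)+(J_CB/b)) = 28400 N·m, T_B = 290600 N·m.
τ in each portion: τ_AC = 7.23×10^7 Pa, τ_CB = 7.86×10^7 Pa; maximum is in CB.
τ_max = T_CB·r/J = 290600·0.133/4.92×10^-4 = 7.864×10^7 Pa.

11400 psi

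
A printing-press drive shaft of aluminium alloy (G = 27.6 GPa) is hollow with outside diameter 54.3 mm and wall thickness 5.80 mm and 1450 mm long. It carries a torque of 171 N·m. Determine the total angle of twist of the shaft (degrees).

J = π(d_o⁴ − d_i⁴)/32 = π(0.0543⁴ − 0.0427⁴)/32 = 5.271×10^-7 m⁴.
θ = T·L/(G·J) = 171.0 × 1.45 / (27.6×10⁹ × 5.271×10^-7) = 0.01704 rad.

0.976°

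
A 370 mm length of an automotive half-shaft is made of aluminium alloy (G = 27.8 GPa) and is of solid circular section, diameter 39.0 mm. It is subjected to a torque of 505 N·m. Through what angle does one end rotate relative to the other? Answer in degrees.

J = πd⁴/32 = π(0.0390)⁴/32 = 2.271×10^-7 m⁴.
θ = T·L/(G·J) = 505.0 × 0.370 / (27.8×10⁹ × 2.271×10^-7) = 0.02959 rad.

1.70°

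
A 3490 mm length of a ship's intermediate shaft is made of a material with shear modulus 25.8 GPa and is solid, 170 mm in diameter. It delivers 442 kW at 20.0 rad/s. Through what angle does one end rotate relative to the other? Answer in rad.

ω = 20.0 rad/s, so T = P/ω = 442×10³ / 20.00 = 22100 N·m.
J = πd⁴/32 = π(0.170)⁴/32 = 8.200×10^-5 m⁴.
θ = T·L/(G·J) = 22100 × 3.49 / (25.8×10⁹ × 8.200×10^-5) = 0.03646 rad.

0.0365 rad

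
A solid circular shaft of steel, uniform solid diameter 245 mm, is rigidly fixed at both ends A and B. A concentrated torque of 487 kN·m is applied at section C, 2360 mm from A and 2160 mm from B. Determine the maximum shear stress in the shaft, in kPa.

With uniform GJ and both ends fixed, compatibility θ_AC = θ_CB gives T_A·a = T_B·b, together with T_A + T_B = T₀.
T_A = T₀·b/(a+b) = 487000·2160/4520 = 232700 N·m; T_B = 254300 N·m.
τ in each portion: τ_AC = 8.06×10^7 Pa, τ_CB = 8.81×10^7 Pa; maximum is in CB.
τ_max = T_CB·r/J = 254300·0.122/3.54×10^-4 = 8.806×10^7 Pa.

88100 kPa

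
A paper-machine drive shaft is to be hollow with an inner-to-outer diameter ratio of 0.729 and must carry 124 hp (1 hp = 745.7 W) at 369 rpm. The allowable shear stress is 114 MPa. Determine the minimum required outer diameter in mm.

53.0 mm

ω = 2π·369/60 = 38.64 rad/s, so T = P/ω = 124×745.7 / 38.64 = 2393 N·m.
For a hollow shaft with d_i/d_o = 0.729: τ_max = 16T/(π d_o³ (1−k⁴)), so d_o = [16T/(π τ_allow (1−k⁴))]^(1/3) = [16·2393/(π·1.14×10^8·0.7176)]^(1/3) = 0.05301 m.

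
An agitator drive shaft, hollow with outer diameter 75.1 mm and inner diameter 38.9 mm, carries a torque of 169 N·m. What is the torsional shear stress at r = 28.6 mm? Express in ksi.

0.242 ksi

J = π(d_o⁴ − d_i⁴)/32 = π(0.0751⁴ − 0.0389⁴)/32 = 2.898×10^-6 m⁴.
Shear stress varies linearly with radius: τ = T·r/J = 169.0 × 0.0286 / 2.898×10^-6 = 1.668×10^6 Pa.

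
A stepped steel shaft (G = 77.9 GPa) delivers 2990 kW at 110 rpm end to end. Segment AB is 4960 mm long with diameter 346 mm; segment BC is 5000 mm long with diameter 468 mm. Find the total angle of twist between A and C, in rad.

ω = 2π·110/60 = 11.52 rad/s, so T = P/ω = 2990×10³ / 11.52 = 259600 N·m.
J_AB = π(0.346)⁴/32 = 1.41×10^-3 m⁴; J_BC = π(0.468)⁴/32 = 4.71×10^-3 m⁴.
θ = (T/G)·Σ L_i/J_i = (259600/77.9×10⁹)·(4.96/1.41×10^-3 + 5.00/4.71×10^-3) = 0.01528 rad.

0.0153 rad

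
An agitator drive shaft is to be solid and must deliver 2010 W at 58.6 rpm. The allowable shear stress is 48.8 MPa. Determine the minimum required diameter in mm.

32.5 mm

ω = 2π·58.6/60 = 6.137 rad/s, so T = P/ω = 2010 / 6.137 = 327.5 N·m.
For a solid shaft τ_max = 16T/(πd³), so d = (16T/(π τ_allow))^(1/3) = (16·327.5/(π·4.88×10^7))^(1/3) = 0.03245 m.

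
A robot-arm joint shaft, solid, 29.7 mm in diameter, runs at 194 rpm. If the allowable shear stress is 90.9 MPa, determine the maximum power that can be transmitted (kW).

9.50 kW

J = πd⁴/32 = π(0.0297)⁴/32 = 7.639×10^-8 m⁴.
T_max = τ_allow·J/r = 9.09×10^7 × 7.639×10^-8 / 0.0149 = 467.6 N·m.
ω = 2π·194/60 = 20.32 rad/s, so P_max = T_max·ω = 9499 W.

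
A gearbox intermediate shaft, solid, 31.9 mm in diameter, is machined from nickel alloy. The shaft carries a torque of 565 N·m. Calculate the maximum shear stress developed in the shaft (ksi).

J = πd⁴/32 = π(0.0319)⁴/32 = 1.017×10^-7 m⁴.
τ_max = T·r/J = 565.0 × 0.0159 / 1.017×10^-7 = 8.864×10^7 Pa.

12.9 ksi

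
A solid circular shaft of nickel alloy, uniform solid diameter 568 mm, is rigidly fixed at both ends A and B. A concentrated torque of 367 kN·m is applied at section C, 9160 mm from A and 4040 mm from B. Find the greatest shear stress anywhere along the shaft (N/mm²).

7.08 N/mm²

With uniform GJ and both ends fixed, compatibility θ_AC = θ_CB gives T_A·a = T_B·b, together with T_A + T_B = T₀.
T_A = T₀·b/(a+b) = 367000·4040/13200 = 112300 N·m; T_B = 254700 N·m.
τ in each portion: τ_AC = 3.12×10^6 Pa, τ_CB = 7.08×10^6 Pa; maximum is in CB.
τ_max = T_CB·r/J = 254700·0.284/0.0102 = 7.078×10^6 Pa.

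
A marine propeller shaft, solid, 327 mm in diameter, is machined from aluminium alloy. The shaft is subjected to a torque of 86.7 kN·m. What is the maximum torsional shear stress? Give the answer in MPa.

12.6 MPa

J = πd⁴/32 = π(0.327)⁴/32 = 1.123×10^-3 m⁴.
τ_max = T·r/J = 86700 × 0.164 / 1.123×10^-3 = 1.263×10^7 Pa.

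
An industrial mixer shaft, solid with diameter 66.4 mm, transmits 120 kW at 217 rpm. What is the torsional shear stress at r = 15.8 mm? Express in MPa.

ω = 2π·217/60 = 22.72 rad/s, so T = P/ω = 120×10³ / 22.72 = 5281 N·m.
J = πd⁴/32 = π(0.0664)⁴/32 = 1.908×10^-6 m⁴.
Shear stress varies linearly with radius: τ = T·r/J = 5281 × 0.0158 / 1.908×10^-6 = 4.372×10^7 Pa.

43.7 MPa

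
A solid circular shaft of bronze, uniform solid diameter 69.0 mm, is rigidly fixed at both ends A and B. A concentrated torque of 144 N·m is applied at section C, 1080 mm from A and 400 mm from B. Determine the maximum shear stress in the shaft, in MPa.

1.63 MPa

With uniform GJ and both ends fixed, compatibility θ_AC = θ_CB gives T_A·a = T_B·b, together with T_A + T_B = T₀.
T_A = T₀·b/(a+b) = 144.0·400/1480 = 38.92 N·m; T_B = 105.1 N·m.
τ in each portion: τ_AC = 6.03×10^5 Pa, τ_CB = 1.63×10^6 Pa; maximum is in CB.
τ_max = T_CB·r/J = 105.1·0.0345/2.23×10^-6 = 1.629×10^6 Pa.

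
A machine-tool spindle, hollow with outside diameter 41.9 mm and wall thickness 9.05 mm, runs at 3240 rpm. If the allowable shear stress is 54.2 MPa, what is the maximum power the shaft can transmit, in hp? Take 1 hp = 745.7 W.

319 hp

J = π(d_o⁴ − d_i⁴)/32 = π(0.0419⁴ − 0.0238⁴)/32 = 2.711×10^-7 m⁴.
T_max = τ_allow·J/r = 5.42×10^7 × 2.711×10^-7 / 0.0209 = 701.3 N·m.
ω = 2π·3240/60 = 339.3 rad/s, so P_max = T_max·ω = 2.380×10^5 W.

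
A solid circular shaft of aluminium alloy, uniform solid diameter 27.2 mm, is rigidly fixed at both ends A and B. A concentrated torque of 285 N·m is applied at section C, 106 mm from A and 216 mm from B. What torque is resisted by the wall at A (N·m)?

191 N·m

With uniform GJ and both ends fixed, compatibility θ_AC = θ_CB gives T_A·a = T_B·b, together with T_A + T_B = T₀.
T_A = T₀·b/(a+b) = 285.0·216/322.0 = 191.2 N·m; T_B = 93.82 N·m.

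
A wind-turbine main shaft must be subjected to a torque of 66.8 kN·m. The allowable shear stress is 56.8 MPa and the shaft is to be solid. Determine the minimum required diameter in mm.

For a solid shaft τ_max = 16T/(πd³), so d = (16T/(π τ_allow))^(1/3) = (16·66800/(π·5.68×10^7))^(1/3) = 0.1816 m.

182 mm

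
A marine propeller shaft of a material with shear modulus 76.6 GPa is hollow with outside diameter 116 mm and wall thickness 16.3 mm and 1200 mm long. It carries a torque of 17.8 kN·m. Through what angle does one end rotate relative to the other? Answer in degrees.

1.23°

J = π(d_o⁴ − d_i⁴)/32 = π(0.116⁴ − 0.0834⁴)/32 = 1.303×10^-5 m⁴.
θ = T·L/(G·J) = 17800 × 1.20 / (76.6×10⁹ × 1.303×10^-5) = 0.02141 rad.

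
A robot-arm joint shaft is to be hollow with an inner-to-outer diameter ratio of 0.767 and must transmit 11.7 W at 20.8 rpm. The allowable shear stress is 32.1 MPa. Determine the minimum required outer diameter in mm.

ω = 2π·20.8/60 = 2.178 rad/s, so T = P/ω = 11.7 / 2.178 = 5.371 N·m.
For a hollow shaft with d_i/d_o = 0.767: τ_max = 16T/(π d_o³ (1−k⁴)), so d_o = [16T/(π τ_allow (1−k⁴))]^(1/3) = [16·5.371/(π·3.21×10^7·0.6539)]^(1/3) = 0.01092 m.

10.9 mm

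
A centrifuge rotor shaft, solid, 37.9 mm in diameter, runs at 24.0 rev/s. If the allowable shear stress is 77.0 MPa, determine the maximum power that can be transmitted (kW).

J = πd⁴/32 = π(0.0379)⁴/32 = 2.026×10^-7 m⁴.
T_max = τ_allow·J/r = 7.70×10^7 × 2.026×10^-7 / 0.0189 = 823.1 N·m.
ω = 2π·24.0 = 150.8 rad/s, so P_max = T_max·ω = 1.241×10^5 W.

124 kW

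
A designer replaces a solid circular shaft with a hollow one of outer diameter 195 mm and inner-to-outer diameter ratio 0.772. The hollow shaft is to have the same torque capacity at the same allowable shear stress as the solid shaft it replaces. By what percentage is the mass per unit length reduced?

Equal τ_max and T ⇒ the solid shaft needs d_s³ = d_o³(1−k⁴), so d_s = 195·(1−0.772⁴)^(1/3) = 168.5 mm.
Area ratio A_h/A_s = d_o²(1−k²)/d_s² = (1−k²)/(1−k⁴)^(2/3) = 0.5413.
Mass saving = 1 − 0.5413 = 45.9 %.

45.9 %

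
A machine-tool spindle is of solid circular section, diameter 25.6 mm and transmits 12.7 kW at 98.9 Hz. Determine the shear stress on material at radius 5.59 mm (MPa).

ω = 2π·98.9 = 621.4 rad/s, so T = P/ω = 12.7×10³ / 621.4 = 20.44 N·m.
J = πd⁴/32 = π(0.0256)⁴/32 = 4.217×10^-8 m⁴.
Shear stress varies linearly with radius: τ = T·r/J = 20.44 × 0.00559 / 4.217×10^-8 = 2.709×10^6 Pa.

2.71 MPa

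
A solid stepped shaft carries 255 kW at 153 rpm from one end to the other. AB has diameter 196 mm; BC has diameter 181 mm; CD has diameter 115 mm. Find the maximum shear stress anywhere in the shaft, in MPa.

53.3 MPa

ω = 2π·153/60 = 16.02 rad/s, so T = P/ω = 255×10³ / 16.02 = 15920 N·m.
Under the same torque, τ_max = 16T/(πd³) is largest where d is smallest — segment CD (d = 115 mm).
τ_max = 16·15920/(π·(0.115)³) = 5.330×10^7 Pa.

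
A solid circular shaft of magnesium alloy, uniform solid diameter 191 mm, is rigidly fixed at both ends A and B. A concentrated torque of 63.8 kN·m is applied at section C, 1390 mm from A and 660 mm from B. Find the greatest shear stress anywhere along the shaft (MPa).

With uniform GJ and both ends fixed, compatibility θ_AC = θ_CB gives T_A·a = T_B·b, together with T_A + T_B = T₀.
T_A = T₀·b/(a+b) = 63800·660/2050 = 20540 N·m; T_B = 43260 N·m.
τ in each portion: τ_AC = 1.50×10^7 Pa, τ_CB = 3.16×10^7 Pa; maximum is in CB.
τ_max = T_CB·r/J = 43260·0.0955/1.31×10^-4 = 3.162×10^7 Pa.

31.6 MPa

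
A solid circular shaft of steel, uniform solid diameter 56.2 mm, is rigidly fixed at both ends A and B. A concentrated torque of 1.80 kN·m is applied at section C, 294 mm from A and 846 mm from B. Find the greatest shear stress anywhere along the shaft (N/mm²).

38.3 N/mm²

With uniform GJ and both ends fixed, compatibility θ_AC = θ_CB gives T_A·a = T_B·b, together with T_A + T_B = T₀.
T_A = T₀·b/(a+b) = 1800·846/1140 = 1336 N·m; T_B = 464.2 N·m.
τ in each portion: τ_AC = 3.83×10^7 Pa, τ_CB = 1.33×10^7 Pa; maximum is in AC.
τ_max = T_AC·r/J = 1336·0.0281/9.79×10^-7 = 3.833×10^7 Pa.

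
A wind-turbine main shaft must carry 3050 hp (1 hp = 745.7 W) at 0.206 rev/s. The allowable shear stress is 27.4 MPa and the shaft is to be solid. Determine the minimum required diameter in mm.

689 mm

ω = 2π·0.206 = 1.294 rad/s, so T = P/ω = 3050×745.7 / 1.294 = 1.757e6 N·m.
For a solid shaft τ_max = 16T/(πd³), so d = (16T/(π τ_allow))^(1/3) = (16·1.757e6/(π·2.74×10^7))^(1/3) = 0.6887 m.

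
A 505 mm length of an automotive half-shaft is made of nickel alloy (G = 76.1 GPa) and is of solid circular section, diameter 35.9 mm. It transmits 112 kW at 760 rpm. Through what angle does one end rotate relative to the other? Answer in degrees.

ω = 2π·760/60 = 79.59 rad/s, so T = P/ω = 112×10³ / 79.59 = 1407 N·m.
J = πd⁴/32 = π(0.0359)⁴/32 = 1.631×10^-7 m⁴.
θ = T·L/(G·J) = 1407 × 0.505 / (76.1×10⁹ × 1.631×10^-7) = 0.05727 rad.

3.28°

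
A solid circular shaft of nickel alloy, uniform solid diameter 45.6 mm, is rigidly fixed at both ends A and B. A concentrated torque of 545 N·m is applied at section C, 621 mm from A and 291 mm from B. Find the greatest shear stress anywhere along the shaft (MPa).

With uniform GJ and both ends fixed, compatibility θ_AC = θ_CB gives T_A·a = T_B·b, together with T_A + T_B = T₀.
T_A = T₀·b/(a+b) = 545.0·291/912.0 = 173.9 N·m; T_B = 371.1 N·m.
τ in each portion: τ_AC = 9.34×10^6 Pa, τ_CB = 1.99×10^7 Pa; maximum is in CB.
τ_max = T_CB·r/J = 371.1·0.0228/4.24×10^-7 = 1.993×10^7 Pa.

19.9 MPa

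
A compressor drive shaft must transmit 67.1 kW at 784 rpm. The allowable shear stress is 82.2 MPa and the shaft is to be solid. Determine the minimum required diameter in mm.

ω = 2π·784/60 = 82.10 rad/s, so T = P/ω = 67.1×10³ / 82.10 = 817.3 N·m.
For a solid shaft τ_max = 16T/(πd³), so d = (16T/(π τ_allow))^(1/3) = (16·817.3/(π·8.22×10^7))^(1/3) = 0.03700 m.

37.0 mm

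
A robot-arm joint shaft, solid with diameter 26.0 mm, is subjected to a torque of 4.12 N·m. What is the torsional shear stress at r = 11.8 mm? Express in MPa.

1.08 MPa

J = πd⁴/32 = π(0.0260)⁴/32 = 4.486×10^-8 m⁴.
Shear stress varies linearly with radius: τ = T·r/J = 4.120 × 0.0118 / 4.486×10^-8 = 1.084×10^6 Pa.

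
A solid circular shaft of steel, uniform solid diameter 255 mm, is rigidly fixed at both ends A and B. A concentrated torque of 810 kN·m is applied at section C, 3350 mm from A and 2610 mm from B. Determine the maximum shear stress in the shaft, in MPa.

With uniform GJ and both ends fixed, compatibility θ_AC = θ_CB gives T_A·a = T_B·b, together with T_A + T_B = T₀.
T_A = T₀·b/(a+b) = 810000·2610/5960 = 354700 N·m; T_B = 455300 N·m.
τ in each portion: τ_AC = 1.09×10^8 Pa, τ_CB = 1.40×10^8 Pa; maximum is in CB.
τ_max = T_CB·r/J = 455300·0.128/4.15×10^-4 = 1.398×10^8 Pa.

140 MPa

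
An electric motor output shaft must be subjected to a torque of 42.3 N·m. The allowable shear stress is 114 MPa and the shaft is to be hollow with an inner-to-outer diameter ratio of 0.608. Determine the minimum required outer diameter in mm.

For a hollow shaft with d_i/d_o = 0.608: τ_max = 16T/(π d_o³ (1−k⁴)), so d_o = [16T/(π τ_allow (1−k⁴))]^(1/3) = [16·42.30/(π·1.14×10^8·0.8633)]^(1/3) = 0.01298 m.

13.0 mm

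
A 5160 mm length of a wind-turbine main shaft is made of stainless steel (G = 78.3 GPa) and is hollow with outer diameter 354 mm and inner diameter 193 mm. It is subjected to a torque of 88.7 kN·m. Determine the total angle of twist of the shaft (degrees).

J = π(d_o⁴ − d_i⁴)/32 = π(0.354⁴ − 0.193⁴)/32 = 1.406×10^-3 m⁴.
θ = T·L/(G·J) = 88700 × 5.16 / (78.3×10⁹ × 1.406×10^-3) = 4.159×10^-3 rad.

0.238°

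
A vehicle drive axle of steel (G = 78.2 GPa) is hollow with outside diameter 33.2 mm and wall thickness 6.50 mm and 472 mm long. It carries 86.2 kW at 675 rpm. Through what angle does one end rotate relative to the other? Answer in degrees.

ω = 2π·675/60 = 70.69 rad/s, so T = P/ω = 86.2×10³ / 70.69 = 1219 N·m.
J = π(d_o⁴ − d_i⁴)/32 = π(0.0332⁴ − 0.0202⁴)/32 = 1.029×10^-7 m⁴.
θ = T·L/(G·J) = 1219 × 0.472 / (78.2×10⁹ × 1.029×10^-7) = 0.07151 rad.

4.10°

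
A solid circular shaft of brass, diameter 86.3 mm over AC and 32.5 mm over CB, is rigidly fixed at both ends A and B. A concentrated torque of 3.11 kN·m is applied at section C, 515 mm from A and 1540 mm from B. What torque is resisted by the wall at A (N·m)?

3090 N·m

Compatibility: T_A·a/J_AC = T_B·b/J_CB with T_A + T_B = T₀.
J_AC = 5.45×10^-6 m⁴, J_CB = 1.10×10^-7 m⁴, so T_A = T₀·(J_AC/a)/((J_AC/a)+(J_CB/b)) = 3089 N·m, T_B = 20.78 N·m.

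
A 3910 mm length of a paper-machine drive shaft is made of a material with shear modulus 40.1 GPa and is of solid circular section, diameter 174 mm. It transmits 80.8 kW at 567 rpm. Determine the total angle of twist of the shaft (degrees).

0.0845°

ω = 2π·567/60 = 59.38 rad/s, so T = P/ω = 80.8×10³ / 59.38 = 1361 N·m.
J = πd⁴/32 = π(0.174)⁴/32 = 8.999×10^-5 m⁴.
θ = T·L/(G·J) = 1361 × 3.91 / (40.1×10⁹ × 8.999×10^-5) = 1.474×10^-3 rad.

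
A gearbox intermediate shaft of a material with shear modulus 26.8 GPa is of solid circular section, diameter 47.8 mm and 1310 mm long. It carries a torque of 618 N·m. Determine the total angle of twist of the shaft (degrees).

3.38°

J = πd⁴/32 = π(0.0478)⁴/32 = 5.125×10^-7 m⁴.
θ = T·L/(G·J) = 618.0 × 1.31 / (26.8×10⁹ × 5.125×10^-7) = 0.05894 rad.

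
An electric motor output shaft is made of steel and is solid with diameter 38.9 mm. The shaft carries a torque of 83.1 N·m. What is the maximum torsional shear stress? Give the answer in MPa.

7.19 MPa

J = πd⁴/32 = π(0.0389)⁴/32 = 2.248×10^-7 m⁴.
τ_max = T·r/J = 83.10 × 0.0194 / 2.248×10^-7 = 7.190×10^6 Pa.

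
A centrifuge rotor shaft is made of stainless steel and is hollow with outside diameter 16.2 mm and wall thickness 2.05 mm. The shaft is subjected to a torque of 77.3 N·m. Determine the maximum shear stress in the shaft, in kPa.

J = π(d_o⁴ − d_i⁴)/32 = π(0.0162⁴ − 0.0121⁴)/32 = 4.657×10^-9 m⁴.
τ_max = T·r/J = 77.30 × 0.00810 / 4.657×10^-9 = 1.344×10^8 Pa.

134000 kPa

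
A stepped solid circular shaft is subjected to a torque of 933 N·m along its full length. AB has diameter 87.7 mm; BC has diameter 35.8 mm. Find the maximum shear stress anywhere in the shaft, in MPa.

104 MPa

Under the same torque, τ_max = 16T/(πd³) is largest where d is smallest — segment BC (d = 35.8 mm).
τ_max = 16·933.0/(π·(0.0358)³) = 1.036×10^8 Pa.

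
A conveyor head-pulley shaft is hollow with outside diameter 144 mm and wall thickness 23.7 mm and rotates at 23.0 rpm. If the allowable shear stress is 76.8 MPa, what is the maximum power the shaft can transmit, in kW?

J = π(d_o⁴ − d_i⁴)/32 = π(0.144⁴ − 0.0966⁴)/32 = 3.366×10^-5 m⁴.
T_max = τ_allow·J/r = 7.68×10^7 × 3.366×10^-5 / 0.0720 = 35910 N·m.
ω = 2π·23.0/60 = 2.409 rad/s, so P_max = T_max·ω = 8.649×10^4 W.

86.5 kW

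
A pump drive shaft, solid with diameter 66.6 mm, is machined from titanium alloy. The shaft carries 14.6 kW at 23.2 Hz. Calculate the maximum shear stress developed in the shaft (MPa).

1.73 MPa

ω = 2π·23.2 = 145.8 rad/s, so T = P/ω = 14.6×10³ / 145.8 = 100.2 N·m.
J = πd⁴/32 = π(0.0666)⁴/32 = 1.932×10^-6 m⁴.
τ_max = T·r/J = 100.2 × 0.0333 / 1.932×10^-6 = 1.727×10^6 Pa.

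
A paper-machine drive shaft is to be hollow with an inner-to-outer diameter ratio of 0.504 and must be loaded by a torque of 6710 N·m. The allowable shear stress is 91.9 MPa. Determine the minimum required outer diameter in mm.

73.5 mm

For a hollow shaft with d_i/d_o = 0.504: τ_max = 16T/(π d_o³ (1−k⁴)), so d_o = [16T/(π τ_allow (1−k⁴))]^(1/3) = [16·6710/(π·9.19×10^7·0.9355)]^(1/3) = 0.07353 m.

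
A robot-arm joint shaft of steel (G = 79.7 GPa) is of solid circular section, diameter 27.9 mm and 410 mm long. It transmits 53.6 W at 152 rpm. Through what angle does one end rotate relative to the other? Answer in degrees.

0.0167°

ω = 2π·152/60 = 15.92 rad/s, so T = P/ω = 53.6 / 15.92 = 3.367 N·m.
J = πd⁴/32 = π(0.0279)⁴/32 = 5.949×10^-8 m⁴.
θ = T·L/(G·J) = 3.367 × 0.410 / (79.7×10⁹ × 5.949×10^-8) = 2.912×10^-4 rad.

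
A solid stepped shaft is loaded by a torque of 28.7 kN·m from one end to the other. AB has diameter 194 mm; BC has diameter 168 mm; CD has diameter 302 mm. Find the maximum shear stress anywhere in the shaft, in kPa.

Under the same torque, τ_max = 16T/(πd³) is largest where d is smallest — segment BC (d = 168 mm).
τ_max = 16·28700/(π·(0.168)³) = 3.083×10^7 Pa.

30800 kPa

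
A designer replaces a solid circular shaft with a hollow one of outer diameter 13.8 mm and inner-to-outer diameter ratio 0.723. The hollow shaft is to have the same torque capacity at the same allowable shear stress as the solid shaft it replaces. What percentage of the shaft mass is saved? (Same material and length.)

41.0 %

Equal τ_max and T ⇒ the solid shaft needs d_s³ = d_o³(1−k⁴), so d_s = 13.8·(1−0.723⁴)^(1/3) = 12.41 mm.
Area ratio A_h/A_s = d_o²(1−k²)/d_s² = (1−k²)/(1−k⁴)^(2/3) = 0.5904.
Mass saving = 1 − 0.5904 = 41.0 %.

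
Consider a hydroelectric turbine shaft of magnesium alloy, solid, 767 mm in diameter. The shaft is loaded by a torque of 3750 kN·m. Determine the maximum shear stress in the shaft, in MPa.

J = πd⁴/32 = π(0.767)⁴/32 = 0.03398 m⁴.
τ_max = T·r/J = 3.750e6 × 0.384 / 0.03398 = 4.233×10^7 Pa.

42.3 MPa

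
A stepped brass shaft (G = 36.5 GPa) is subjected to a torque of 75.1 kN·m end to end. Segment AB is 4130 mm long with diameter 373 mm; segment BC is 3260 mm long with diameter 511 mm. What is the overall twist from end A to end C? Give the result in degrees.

J_AB = π(0.373)⁴/32 = 1.90×10^-3 m⁴; J_BC = π(0.511)⁴/32 = 6.69×10^-3 m⁴.
θ = (T/G)·Σ L_i/J_i = (75100/36.5×10⁹)·(4.13/1.90×10^-3 + 3.26/6.69×10^-3) = 5.474×10^-3 rad.

0.314°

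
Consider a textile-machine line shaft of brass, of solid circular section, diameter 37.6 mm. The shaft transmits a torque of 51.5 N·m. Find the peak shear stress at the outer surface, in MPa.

4.93 MPa

J = πd⁴/32 = π(0.0376)⁴/32 = 1.962×10^-7 m⁴.
τ_max = T·r/J = 51.50 × 0.0188 / 1.962×10^-7 = 4.934×10^6 Pa.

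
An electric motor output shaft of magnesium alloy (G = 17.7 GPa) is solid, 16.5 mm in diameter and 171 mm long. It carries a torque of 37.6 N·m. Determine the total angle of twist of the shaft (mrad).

J = πd⁴/32 = π(0.0165)⁴/32 = 7.277×10^-9 m⁴.
θ = T·L/(G·J) = 37.60 × 0.171 / (17.7×10⁹ × 7.277×10^-9) = 0.04992 rad.

49.9 mrad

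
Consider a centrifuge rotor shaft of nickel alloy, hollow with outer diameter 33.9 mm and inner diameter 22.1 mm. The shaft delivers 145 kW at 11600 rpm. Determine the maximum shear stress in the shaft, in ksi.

ω = 2π·11600/60 = 1215 rad/s, so T = P/ω = 145×10³ / 1215 = 119.4 N·m.
J = π(d_o⁴ − d_i⁴)/32 = π(0.0339⁴ − 0.0221⁴)/32 = 1.062×10^-7 m⁴.
τ_max = T·r/J = 119.4 × 0.0169 / 1.062×10^-7 = 1.904×10^7 Pa.

2.76 ksi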